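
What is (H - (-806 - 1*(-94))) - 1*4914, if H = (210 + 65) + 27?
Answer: -3900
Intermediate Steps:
H = 302 (H = 275 + 27 = 302)
(H - (-806 - 1*(-94))) - 1*4914 = (302 - (-806 - 1*(-94))) - 1*4914 = (302 - (-806 + 94)) - 4914 = (302 - 1*(-712)) - 4914 = (302 + 712) - 4914 = 1014 - 4914 = -3900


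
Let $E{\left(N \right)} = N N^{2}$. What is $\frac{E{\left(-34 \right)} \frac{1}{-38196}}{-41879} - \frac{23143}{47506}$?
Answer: $- \frac{9255411994609}{18997771537926} \approx -0.48718$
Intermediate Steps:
$E{\left(N \right)} = N^{3}$
$\frac{E{\left(-34 \right)} \frac{1}{-38196}}{-41879} - \frac{23143}{47506} = \frac{\left(-34\right)^{3} \frac{1}{-38196}}{-41879} - \frac{23143}{47506} = \left(-39304\right) \left(- \frac{1}{38196}\right) \left(- \frac{1}{41879}\right) - \frac{23143}{47506} = \frac{9826}{9549} \left(- \frac{1}{41879}\right) - \frac{23143}{47506} = - \frac{9826}{399902571} - \frac{23143}{47506} = - \frac{9255411994609}{18997771537926}$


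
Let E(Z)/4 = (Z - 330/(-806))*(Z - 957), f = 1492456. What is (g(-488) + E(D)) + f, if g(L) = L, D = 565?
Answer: 243978624/403 ≈ 6.0541e+5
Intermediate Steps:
E(Z) = 4*(-957 + Z)*(165/403 + Z) (E(Z) = 4*((Z - 330/(-806))*(Z - 957)) = 4*((Z - 330*(-1/806))*(-957 + Z)) = 4*((Z + 165/403)*(-957 + Z)) = 4*((165/403 + Z)*(-957 + Z)) = 4*((-957 + Z)*(165/403 + Z)) = 4*(-957 + Z)*(165/403 + Z))
(g(-488) + E(D)) + f = (-488 + (-631620/403 + 4*565**2 - 1542024/403*565)) + 1492456 = (-488 + (-631620/403 + 4*319225 - 871243560/403)) + 1492456 = (-488 + (-631620/403 + 1276900 - 871243560/403)) + 1492456 = (-488 - 357284480/403) + 1492456 = -357481144/403 + 1492456 = 243978624/403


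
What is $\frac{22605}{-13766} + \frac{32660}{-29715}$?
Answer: $- \frac{224261027}{81811338} \approx -2.7412$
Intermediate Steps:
$\frac{22605}{-13766} + \frac{32660}{-29715} = 22605 \left(- \frac{1}{13766}\right) + 32660 \left(- \frac{1}{29715}\right) = - \frac{22605}{13766} - \frac{6532}{5943} = - \frac{224261027}{81811338}$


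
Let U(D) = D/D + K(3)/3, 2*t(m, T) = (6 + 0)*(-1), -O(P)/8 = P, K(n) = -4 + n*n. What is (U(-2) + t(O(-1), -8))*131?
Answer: -131/3 ≈ -43.667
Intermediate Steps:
K(n) = -4 + n**2
O(P) = -8*P
t(m, T) = -3 (t(m, T) = ((6 + 0)*(-1))/2 = (6*(-1))/2 = (1/2)*(-6) = -3)
U(D) = 8/3 (U(D) = D/D + (-4 + 3**2)/3 = 1 + (-4 + 9)*(1/3) = 1 + 5*(1/3) = 1 + 5/3 = 8/3)
(U(-2) + t(O(-1), -8))*131 = (8/3 - 3)*131 = -1/3*131 = -131/3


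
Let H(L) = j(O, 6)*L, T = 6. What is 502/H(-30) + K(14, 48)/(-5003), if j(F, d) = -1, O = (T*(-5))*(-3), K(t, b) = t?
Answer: 1255543/75045 ≈ 16.731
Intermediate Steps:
O = 90 (O = (6*(-5))*(-3) = -30*(-3) = 90)
H(L) = -L
502/H(-30) + K(14, 48)/(-5003) = 502/((-1*(-30))) + 14/(-5003) = 502/30 + 14*(-1/5003) = 502*(1/30) - 14/5003 = 251/15 - 14/5003 = 1255543/75045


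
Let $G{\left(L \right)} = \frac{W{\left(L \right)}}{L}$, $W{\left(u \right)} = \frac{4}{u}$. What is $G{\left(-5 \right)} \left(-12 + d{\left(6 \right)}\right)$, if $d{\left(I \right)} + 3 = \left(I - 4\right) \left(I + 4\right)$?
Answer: $\frac{4}{5} \approx 0.8$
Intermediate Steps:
$G{\left(L \right)} = \frac{4}{L^{2}}$ ($G{\left(L \right)} = \frac{4 \frac{1}{L}}{L} = \frac{4}{L^{2}}$)
$d{\left(I \right)} = -3 + \left(-4 + I\right) \left(4 + I\right)$ ($d{\left(I \right)} = -3 + \left(I - 4\right) \left(I + 4\right) = -3 + \left(-4 + I\right) \left(4 + I\right)$)
$G{\left(-5 \right)} \left(-12 + d{\left(6 \right)}\right) = \frac{4}{25} \left(-12 - \left(19 - 6^{2}\right)\right) = 4 \cdot \frac{1}{25} \left(-12 + \left(-19 + 36\right)\right) = \frac{4 \left(-12 + 17\right)}{25} = \frac{4}{25} \cdot 5 = \frac{4}{5}$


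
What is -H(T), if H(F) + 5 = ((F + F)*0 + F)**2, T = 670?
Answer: -448895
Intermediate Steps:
H(F) = -5 + F**2 (H(F) = -5 + ((F + F)*0 + F)**2 = -5 + ((2*F)*0 + F)**2 = -5 + (0 + F)**2 = -5 + F**2)
-H(T) = -(-5 + 670**2) = -(-5 + 448900) = -1*448895 = -448895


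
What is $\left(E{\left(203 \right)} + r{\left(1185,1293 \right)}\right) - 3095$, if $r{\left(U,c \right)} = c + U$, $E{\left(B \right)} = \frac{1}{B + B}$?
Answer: $- \frac{250501}{406} \approx -617.0$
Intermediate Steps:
$E{\left(B \right)} = \frac{1}{2 B}$
$r{\left(U,c \right)} = U + c$
$\left(E{\left(203 \right)} + r{\left(1185,1293 \right)}\right) - 3095 = \left(\frac{1}{2 \cdot 203} + \left(1185 + 1293\right)\right) - 3095 = \left(\frac{1}{2} \cdot \frac{1}{203} + 2478\right) - 3095 = \left(\frac{1}{406} + 2478\right) - 3095 = \frac{1006069}{406} - 3095 = - \frac{250501}{406}$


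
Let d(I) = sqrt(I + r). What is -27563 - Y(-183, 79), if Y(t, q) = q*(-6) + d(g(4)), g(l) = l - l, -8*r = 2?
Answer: -27089 - I/2 ≈ -27089.0 - 0.5*I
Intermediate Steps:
r = -1/4 (r = -1/8*2 = -1/4 ≈ -0.25000)
g(l) = 0
d(I) = sqrt(-1/4 + I) (d(I) = sqrt(I - 1/4) = sqrt(-1/4 + I))
Y(t, q) = I/2 - 6*q (Y(t, q) = q*(-6) + sqrt(-1 + 4*0)/2 = -6*q + sqrt(-1 + 0)/2 = -6*q + sqrt(-1)/2 = -6*q + I/2 = I/2 - 6*q)
-27563 - Y(-183, 79) = -27563 - (I/2 - 6*79) = -27563 - (I/2 - 474) = -27563 - (-474 + I/2) = -27563 + (474 - I/2) = -27089 - I/2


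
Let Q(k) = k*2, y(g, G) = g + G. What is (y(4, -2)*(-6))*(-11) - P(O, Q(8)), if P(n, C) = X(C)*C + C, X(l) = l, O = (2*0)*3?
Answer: -140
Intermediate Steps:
O = 0 (O = 0*3 = 0)
y(g, G) = G + g
Q(k) = 2*k
P(n, C) = C + C**2 (P(n, C) = C*C + C = C**2 + C = C + C**2)
(y(4, -2)*(-6))*(-11) - P(O, Q(8)) = ((-2 + 4)*(-6))*(-11) - 2*8*(1 + 2*8) = (2*(-6))*(-11) - 16*(1 + 16) = -12*(-11) - 16*17 = 132 - 1*272 = 132 - 272 = -140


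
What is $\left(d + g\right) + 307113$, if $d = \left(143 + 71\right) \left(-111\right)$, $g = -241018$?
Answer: $42341$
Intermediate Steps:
$d = -23754$ ($d = 214 \left(-111\right) = -23754$)
$\left(d + g\right) + 307113 = \left(-23754 - 241018\right) + 307113 = -264772 + 307113 = 42341$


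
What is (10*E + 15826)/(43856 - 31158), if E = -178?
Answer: 7023/6349 ≈ 1.1062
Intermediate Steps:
(10*E + 15826)/(43856 - 31158) = (10*(-178) + 15826)/(43856 - 31158) = (-1780 + 15826)/12698 = 14046*(1/12698) = 7023/6349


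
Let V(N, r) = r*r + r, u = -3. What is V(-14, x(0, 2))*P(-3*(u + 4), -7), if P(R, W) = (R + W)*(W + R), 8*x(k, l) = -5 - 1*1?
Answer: -75/4 ≈ -18.750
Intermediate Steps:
x(k, l) = -¾ (x(k, l) = (-5 - 1*1)/8 = (-5 - 1)/8 = (⅛)*(-6) = -¾)
P(R, W) = (R + W)² (P(R, W) = (R + W)*(R + W) = (R + W)²)
V(N, r) = r + r² (V(N, r) = r² + r = r + r²)
V(-14, x(0, 2))*P(-3*(u + 4), -7) = (-3*(1 - ¾)/4)*(-3*(-3 + 4) - 7)² = (-¾*¼)*(-3*1 - 7)² = -3*(-3 - 7)²/16 = -3/16*(-10)² = -3/16*100 = -75/4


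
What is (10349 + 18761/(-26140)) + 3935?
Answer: 373364999/26140 ≈ 14283.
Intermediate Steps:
(10349 + 18761/(-26140)) + 3935 = (10349 + 18761*(-1/26140)) + 3935 = (10349 - 18761/26140) + 3935 = 270504099/26140 + 3935 = 373364999/26140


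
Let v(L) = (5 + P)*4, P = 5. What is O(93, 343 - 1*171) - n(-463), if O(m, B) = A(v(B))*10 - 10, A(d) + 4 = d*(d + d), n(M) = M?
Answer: 32413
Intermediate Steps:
v(L) = 40 (v(L) = (5 + 5)*4 = 10*4 = 40)
A(d) = -4 + 2*d**2 (A(d) = -4 + d*(d + d) = -4 + d*(2*d) = -4 + 2*d**2)
O(m, B) = 31950 (O(m, B) = (-4 + 2*40**2)*10 - 10 = (-4 + 2*1600)*10 - 10 = (-4 + 3200)*10 - 10 = 3196*10 - 10 = 31960 - 10 = 31950)
O(93, 343 - 1*171) - n(-463) = 31950 - 1*(-463) = 31950 + 463 = 32413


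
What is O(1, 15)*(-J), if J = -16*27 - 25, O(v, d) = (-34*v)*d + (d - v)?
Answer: -226672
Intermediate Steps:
O(v, d) = d - v - 34*d*v (O(v, d) = -34*d*v + (d - v) = d - v - 34*d*v)
J = -457 (J = -432 - 25 = -457)
O(1, 15)*(-J) = (15 - 1*1 - 34*15*1)*(-1*(-457)) = (15 - 1 - 510)*457 = -496*457 = -226672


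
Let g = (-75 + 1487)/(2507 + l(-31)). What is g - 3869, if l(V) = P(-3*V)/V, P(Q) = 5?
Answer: -75155989/19428 ≈ -3868.4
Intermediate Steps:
l(V) = 5/V
g = 10943/19428 (g = (-75 + 1487)/(2507 + 5/(-31)) = 1412/(2507 + 5*(-1/31)) = 1412/(2507 - 5/31) = 1412/(77712/31) = 1412*(31/77712) = 10943/19428 ≈ 0.56326)
g - 3869 = 10943/19428 - 3869 = -75155989/19428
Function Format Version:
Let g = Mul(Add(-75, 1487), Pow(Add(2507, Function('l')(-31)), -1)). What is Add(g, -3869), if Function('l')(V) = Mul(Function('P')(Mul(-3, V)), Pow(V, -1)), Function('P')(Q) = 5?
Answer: Rational(-75155989, 19428) ≈ -3868.4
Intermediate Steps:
Function('l')(V) = Mul(5, Pow(V, -1))
g = Rational(10943, 19428) (g = Mul(Add(-75, 1487), Pow(Add(2507, Mul(5, Pow(-31, -1))), -1)) = Mul(1412, Pow(Add(2507, Mul(5, Rational(-1, 31))), -1)) = Mul(1412, Pow(Add(2507, Rational(-5, 31)), -1)) = Mul(1412, Pow(Rational(77712, 31), -1)) = Mul(1412, Rational(31, 77712)) = Rational(10943, 19428) ≈ 0.56326)
Add(g, -3869) = Add(Rational(10943, 19428), -3869) = Rational(-75155989, 19428)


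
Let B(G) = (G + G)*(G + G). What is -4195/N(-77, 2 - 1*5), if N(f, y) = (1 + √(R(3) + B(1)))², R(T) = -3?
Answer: -4195/4 ≈ -1048.8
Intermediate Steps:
B(G) = 4*G² (B(G) = (2*G)*(2*G) = 4*G²)
N(f, y) = 4 (N(f, y) = (1 + √(-3 + 4*1²))² = (1 + √(-3 + 4*1))² = (1 + √(-3 + 4))² = (1 + √1)² = (1 + 1)² = 2² = 4)
-4195/N(-77, 2 - 1*5) = -4195/4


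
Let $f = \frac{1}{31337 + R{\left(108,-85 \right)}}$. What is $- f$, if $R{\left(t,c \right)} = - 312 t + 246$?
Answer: $\frac{1}{2113} \approx 0.00047326$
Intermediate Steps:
$R{\left(t,c \right)} = 246 - 312 t$
$f = - \frac{1}{2113}$ ($f = \frac{1}{31337 + \left(246 - 33696\right)} = \frac{1}{31337 - 33450} = \frac{1}{-2113} = - \frac{1}{2113} \approx -0.00047326$)
$- f = \left(-1\right) \left(- \frac{1}{2113}\right) = \frac{1}{2113}$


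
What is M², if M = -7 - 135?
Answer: 20164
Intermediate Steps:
M = -142
M² = (-142)² = 20164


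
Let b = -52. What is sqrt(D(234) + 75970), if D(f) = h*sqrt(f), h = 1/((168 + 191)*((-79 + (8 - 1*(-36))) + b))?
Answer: sqrt(8234306328370 - 10411*sqrt(26))/10411 ≈ 275.63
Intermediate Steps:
h = -1/31233 (h = 1/((168 + 191)*((-79 + (8 - 1*(-36))) - 52)) = 1/(359*((-79 + (8 + 36)) - 52)) = 1/(359*((-79 + 44) - 52)) = 1/(359*(-35 - 52)) = (1/359)/(-87) = (1/359)*(-1/87) = -1/31233 ≈ -3.2017e-5)
D(f) = -sqrt(f)/31233
sqrt(D(234) + 75970) = sqrt(-sqrt(26)/10411 + 75970) = sqrt(75970 - sqrt(26)/10411)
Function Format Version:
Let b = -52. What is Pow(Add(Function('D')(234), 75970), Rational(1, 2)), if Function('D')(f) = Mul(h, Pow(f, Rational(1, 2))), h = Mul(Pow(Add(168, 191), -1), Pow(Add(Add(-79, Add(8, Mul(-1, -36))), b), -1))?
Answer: Mul(Rational(1, 10411), Pow(Add(8234306328370, Mul(-10411, Pow(26, Rational(1, 2)))), Rational(1, 2))) ≈ 275.63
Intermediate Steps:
h = Rational(-1, 31233) (h = Mul(Pow(Add(168, 191), -1), Pow(Add(Add(-79, Add(8, Mul(-1, -36))), -52), -1)) = Mul(Pow(359, -1), Pow(Add(Add(-79, Add(8, 36)), -52), -1)) = Mul(Rational(1, 359), Pow(Add(Add(-79, 44), -52), -1)) = Mul(Rational(1, 359), Pow(Add(-35, -52), -1)) = Mul(Rational(1, 359), Pow(-87, -1)) = Mul(Rational(1, 359), Rational(-1, 87)) = Rational(-1, 31233) ≈ -3.2017e-5)
Function('D')(f) = Mul(Rational(-1, 31233), Pow(f, Rational(1, 2)))
Pow(Add(Function('D')(234), 75970), Rational(1, 2)) = Pow(Add(Mul(Rational(-1, 31233), Pow(234, Rational(1, 2))), 75970), Rational(1, 2)) = Pow(Add(Mul(Rational(-1, 31233), Mul(3, Pow(26, Rational(1, 2)))), 75970), Rational(1, 2)) = Pow(Add(Mul(Rational(-1, 10411), Pow(26, Rational(1, 2))), 75970), Rational(1, 2)) = Pow(Add(75970, Mul(Rational(-1, 10411), Pow(26, Rational(1, 2)))), Rational(1, 2))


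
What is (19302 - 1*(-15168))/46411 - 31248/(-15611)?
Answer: 1988362098/724522121 ≈ 2.7444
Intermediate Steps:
(19302 - 1*(-15168))/46411 - 31248/(-15611) = (19302 + 15168)*(1/46411) - 31248*(-1/15611) = 34470*(1/46411) + 31248/15611 = 34470/46411 + 31248/15611 = 1988362098/724522121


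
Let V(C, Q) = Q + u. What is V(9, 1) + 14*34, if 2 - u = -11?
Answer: 490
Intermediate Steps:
u = 13 (u = 2 - 1*(-11) = 2 + 11 = 13)
V(C, Q) = 13 + Q (V(C, Q) = Q + 13 = 13 + Q)
V(9, 1) + 14*34 = (13 + 1) + 14*34 = 14 + 476 = 490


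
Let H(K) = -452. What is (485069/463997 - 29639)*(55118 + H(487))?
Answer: -751762568817324/463997 ≈ -1.6202e+9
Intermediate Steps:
(485069/463997 - 29639)*(55118 + H(487)) = (485069/463997 - 29639)*(55118 - 452) = (485069*(1/463997) - 29639)*54666 = (485069/463997 - 29639)*54666 = -13751922014/463997*54666 = -751762568817324/463997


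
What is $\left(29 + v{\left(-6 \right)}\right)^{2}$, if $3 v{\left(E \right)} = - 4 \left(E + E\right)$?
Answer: $2025$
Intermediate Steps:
$v{\left(E \right)} = - \frac{8 E}{3}$ ($v{\left(E \right)} = \frac{\left(-4\right) \left(E + E\right)}{3} = \frac{\left(-4\right) 2 E}{3} = \frac{\left(-8\right) E}{3} = - \frac{8 E}{3}$)
$\left(29 + v{\left(-6 \right)}\right)^{2} = \left(29 - -16\right)^{2} = \left(29 + 16\right)^{2} = 45^{2} = 2025$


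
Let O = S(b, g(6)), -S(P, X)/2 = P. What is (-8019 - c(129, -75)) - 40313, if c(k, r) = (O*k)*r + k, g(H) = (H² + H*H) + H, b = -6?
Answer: 67639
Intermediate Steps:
g(H) = H + 2*H² (g(H) = (H² + H²) + H = 2*H² + H = H + 2*H²)
S(P, X) = -2*P
O = 12 (O = -2*(-6) = 12)
c(k, r) = k + 12*k*r (c(k, r) = (12*k)*r + k = 12*k*r + k = k + 12*k*r)
(-8019 - c(129, -75)) - 40313 = (-8019 - 129*(1 + 12*(-75))) - 40313 = (-8019 - 129*(1 - 900)) - 40313 = (-8019 - 129*(-899)) - 40313 = (-8019 - 1*(-115971)) - 40313 = (-8019 + 115971) - 40313 = 107952 - 40313 = 67639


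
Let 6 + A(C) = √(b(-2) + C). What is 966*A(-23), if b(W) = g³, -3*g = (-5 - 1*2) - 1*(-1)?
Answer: -5796 + 966*I*√15 ≈ -5796.0 + 3741.3*I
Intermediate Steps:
g = 2 (g = -((-5 - 1*2) - 1*(-1))/3 = -((-5 - 2) + 1)/3 = -(-7 + 1)/3 = -⅓*(-6) = 2)
b(W) = 8 (b(W) = 2³ = 8)
A(C) = -6 + √(8 + C)
966*A(-23) = 966*(-6 + √(8 - 23)) = 966*(-6 + √(-15)) = 966*(-6 + I*√15) = -5796 + 966*I*√15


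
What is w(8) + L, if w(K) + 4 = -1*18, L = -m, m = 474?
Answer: -496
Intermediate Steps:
L = -474 (L = -1*474 = -474)
w(K) = -22 (w(K) = -4 - 1*18 = -4 - 18 = -22)
w(8) + L = -22 - 474 = -496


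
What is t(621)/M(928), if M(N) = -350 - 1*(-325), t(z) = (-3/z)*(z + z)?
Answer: 6/25 ≈ 0.24000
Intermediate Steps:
t(z) = -6 (t(z) = (-3/z)*(2*z) = -6)
M(N) = -25 (M(N) = -350 + 325 = -25)
t(621)/M(928) = -6/(-25) = -6*(-1/25) = 6/25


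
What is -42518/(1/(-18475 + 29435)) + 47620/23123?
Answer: -10775255057820/23123 ≈ -4.6600e+8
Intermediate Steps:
-42518/(1/(-18475 + 29435)) + 47620/23123 = -42518/(1/10960) + 47620*(1/23123) = -42518/1/10960 + 47620/23123 = -42518*10960 + 47620/23123 = -465997280 + 47620/23123 = -10775255057820/23123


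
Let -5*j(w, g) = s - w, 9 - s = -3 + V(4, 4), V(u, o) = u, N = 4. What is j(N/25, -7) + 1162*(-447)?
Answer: -64926946/125 ≈ -5.1942e+5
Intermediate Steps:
s = 8 (s = 9 - (-3 + 4) = 9 - 1*1 = 9 - 1 = 8)
j(w, g) = -8/5 + w/5 (j(w, g) = -(8 - w)/5 = -8/5 + w/5)
j(N/25, -7) + 1162*(-447) = (-8/5 + (4/25)/5) + 1162*(-447) = (-8/5 + (4*(1/25))/5) - 519414 = (-8/5 + (⅕)*(4/25)) - 519414 = (-8/5 + 4/125) - 519414 = -196/125 - 519414 = -64926946/125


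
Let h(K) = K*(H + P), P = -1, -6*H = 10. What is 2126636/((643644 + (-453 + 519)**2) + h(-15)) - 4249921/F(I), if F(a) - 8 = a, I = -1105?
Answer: 689112931133/177724970 ≈ 3877.4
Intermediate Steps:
H = -5/3 (H = -1/6*10 = -5/3 ≈ -1.6667)
F(a) = 8 + a
h(K) = -8*K/3 (h(K) = K*(-5/3 - 1) = K*(-8/3) = -8*K/3)
2126636/((643644 + (-453 + 519)**2) + h(-15)) - 4249921/F(I) = 2126636/((643644 + (-453 + 519)**2) - 8/3*(-15)) - 4249921/(8 - 1105) = 2126636/((643644 + 66**2) + 40) - 4249921/(-1097) = 2126636/((643644 + 4356) + 40) - 4249921*(-1/1097) = 2126636/(648000 + 40) + 4249921/1097 = 2126636/648040 + 4249921/1097 = 2126636*(1/648040) + 4249921/1097 = 531659/162010 + 4249921/1097 = 689112931133/177724970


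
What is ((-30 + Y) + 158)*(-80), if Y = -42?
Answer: -6880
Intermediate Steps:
((-30 + Y) + 158)*(-80) = ((-30 - 42) + 158)*(-80) = (-72 + 158)*(-80) = 86*(-80) = -6880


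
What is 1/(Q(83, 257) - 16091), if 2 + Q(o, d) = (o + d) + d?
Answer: -1/15496 ≈ -6.4533e-5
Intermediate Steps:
Q(o, d) = -2 + o + 2*d (Q(o, d) = -2 + ((o + d) + d) = -2 + ((d + o) + d) = -2 + (o + 2*d) = -2 + o + 2*d)
1/(Q(83, 257) - 16091) = 1/((-2 + 83 + 2*257) - 16091) = 1/((-2 + 83 + 514) - 16091) = 1/(595 - 16091) = 1/(-15496) = -1/15496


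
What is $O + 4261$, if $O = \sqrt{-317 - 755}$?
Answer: $4261 + 4 i \sqrt{67} \approx 4261.0 + 32.741 i$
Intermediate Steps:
$O = 4 i \sqrt{67}$ ($O = \sqrt{-317 - 755} = \sqrt{-1072} = 4 i \sqrt{67} \approx 32.741 i$)
$O + 4261 = 4 i \sqrt{67} + 4261 = 4261 + 4 i \sqrt{67}$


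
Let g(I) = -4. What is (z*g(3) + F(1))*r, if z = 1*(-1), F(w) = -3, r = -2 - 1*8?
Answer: -10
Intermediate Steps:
r = -10 (r = -2 - 8 = -10)
z = -1
(z*g(3) + F(1))*r = (-1*(-4) - 3)*(-10) = (4 - 3)*(-10) = 1*(-10) = -10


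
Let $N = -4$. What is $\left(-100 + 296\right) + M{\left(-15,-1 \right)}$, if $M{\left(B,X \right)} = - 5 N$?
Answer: $216$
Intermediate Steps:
$M{\left(B,X \right)} = 20$ ($M{\left(B,X \right)} = \left(-5\right) \left(-4\right) = 20$)
$\left(-100 + 296\right) + M{\left(-15,-1 \right)} = \left(-100 + 296\right) + 20 = 196 + 20 = 216$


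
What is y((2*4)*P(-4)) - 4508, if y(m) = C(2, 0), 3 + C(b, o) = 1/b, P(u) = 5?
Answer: -9021/2 ≈ -4510.5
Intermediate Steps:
C(b, o) = -3 + 1/b
y(m) = -5/2 (y(m) = -3 + 1/2 = -3 + ½ = -5/2)
y((2*4)*P(-4)) - 4508 = -5/2 - 4508 = -9021/2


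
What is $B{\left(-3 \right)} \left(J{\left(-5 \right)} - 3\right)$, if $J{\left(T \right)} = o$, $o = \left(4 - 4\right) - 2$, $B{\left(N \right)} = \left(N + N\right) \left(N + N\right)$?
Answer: $-180$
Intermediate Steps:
$B{\left(N \right)} = 4 N^{2}$ ($B{\left(N \right)} = 2 N 2 N = 4 N^{2}$)
$o = -2$ ($o = 0 - 2 = -2$)
$J{\left(T \right)} = -2$
$B{\left(-3 \right)} \left(J{\left(-5 \right)} - 3\right) = 4 \left(-3\right)^{2} \left(-2 - 3\right) = 4 \cdot 9 \left(-5\right) = 36 \left(-5\right) = -180$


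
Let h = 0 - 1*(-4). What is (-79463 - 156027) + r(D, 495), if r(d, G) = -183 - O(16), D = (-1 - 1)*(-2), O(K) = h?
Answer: -235677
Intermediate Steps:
h = 4 (h = 0 + 4 = 4)
O(K) = 4
D = 4 (D = -2*(-2) = 4)
r(d, G) = -187 (r(d, G) = -183 - 1*4 = -183 - 4 = -187)
(-79463 - 156027) + r(D, 495) = (-79463 - 156027) - 187 = -235490 - 187 = -235677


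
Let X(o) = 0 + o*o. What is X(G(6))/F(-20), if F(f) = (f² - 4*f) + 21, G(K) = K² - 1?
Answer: 1225/501 ≈ 2.4451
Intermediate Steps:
G(K) = -1 + K²
F(f) = 21 + f² - 4*f
X(o) = o² (X(o) = 0 + o² = o²)
X(G(6))/F(-20) = (-1 + 6²)²/(21 + (-20)² - 4*(-20)) = (-1 + 36)²/(21 + 400 + 80) = 35²/501 = 1225*(1/501) = 1225/501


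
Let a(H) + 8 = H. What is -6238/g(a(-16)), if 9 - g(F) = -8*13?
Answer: -6238/113 ≈ -55.204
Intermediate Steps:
a(H) = -8 + H
g(F) = 113 (g(F) = 9 - (-8)*13 = 9 - 1*(-104) = 9 + 104 = 113)
-6238/g(a(-16)) = -6238/113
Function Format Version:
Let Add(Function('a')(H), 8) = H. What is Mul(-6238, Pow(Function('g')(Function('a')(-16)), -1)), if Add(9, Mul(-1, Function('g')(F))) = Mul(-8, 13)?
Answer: Rational(-6238, 113) ≈ -55.204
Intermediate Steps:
Function('a')(H) = Add(-8, H)
Function('g')(F) = 113 (Function('g')(F) = Add(9, Mul(-1, Mul(-8, 13))) = Add(9, Mul(-1, -104)) = Add(9, 104) = 113)
Mul(-6238, Pow(Function('g')(Function('a')(-16)), -1)) = Mul(-6238, Pow(113, -1)) = Mul(-6238, Rational(1, 113)) = Rational(-6238, 113)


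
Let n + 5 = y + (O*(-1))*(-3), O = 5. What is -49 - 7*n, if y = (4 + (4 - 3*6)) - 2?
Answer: -35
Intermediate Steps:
y = -12 (y = (4 + (4 - 18)) - 2 = (4 - 14) - 2 = -10 - 2 = -12)
n = -2 (n = -5 + (-12 + (5*(-1))*(-3)) = -5 + (-12 - 5*(-3)) = -5 + (-12 + 15) = -5 + 3 = -2)
-49 - 7*n = -49 - 7*(-2) = -49 + 14 = -35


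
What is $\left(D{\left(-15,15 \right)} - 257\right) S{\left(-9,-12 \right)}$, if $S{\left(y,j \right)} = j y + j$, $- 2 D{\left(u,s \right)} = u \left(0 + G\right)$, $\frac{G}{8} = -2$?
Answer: $-36192$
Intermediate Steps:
$G = -16$ ($G = 8 \left(-2\right) = -16$)
$D{\left(u,s \right)} = 8 u$ ($D{\left(u,s \right)} = - \frac{u \left(0 - 16\right)}{2} = - \frac{u \left(-16\right)}{2} = - \frac{\left(-16\right) u}{2} = 8 u$)
$S{\left(y,j \right)} = j + j y$
$\left(D{\left(-15,15 \right)} - 257\right) S{\left(-9,-12 \right)} = \left(8 \left(-15\right) - 257\right) \left(- 12 \left(1 - 9\right)\right) = \left(-120 - 257\right) \left(\left(-12\right) \left(-8\right)\right) = \left(-377\right) 96 = -36192$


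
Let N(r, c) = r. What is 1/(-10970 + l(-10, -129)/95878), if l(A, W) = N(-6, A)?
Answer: -47939/525890833 ≈ -9.1158e-5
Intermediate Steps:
l(A, W) = -6
1/(-10970 + l(-10, -129)/95878) = 1/(-10970 - 6/95878) = 1/(-10970 - 6*1/95878) = 1/(-10970 - 3/47939) = 1/(-525890833/47939) = -47939/525890833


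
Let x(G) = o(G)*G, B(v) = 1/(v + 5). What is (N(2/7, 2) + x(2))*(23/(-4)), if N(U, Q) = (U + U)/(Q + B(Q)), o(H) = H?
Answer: -368/15 ≈ -24.533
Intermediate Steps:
B(v) = 1/(5 + v)
x(G) = G**2 (x(G) = G*G = G**2)
N(U, Q) = 2*U/(Q + 1/(5 + Q)) (N(U, Q) = (U + U)/(Q + 1/(5 + Q)) = (2*U)/(Q + 1/(5 + Q)) = 2*U/(Q + 1/(5 + Q)))
(N(2/7, 2) + x(2))*(23/(-4)) = (2*(2/7)*(5 + 2)/(1 + 2*(5 + 2)) + 2**2)*(23/(-4)) = (2*(2*(1/7))*7/(1 + 2*7) + 4)*(23*(-1/4)) = (2*(2/7)*7/(1 + 14) + 4)*(-23/4) = (2*(2/7)*7/15 + 4)*(-23/4) = (2*(2/7)*(1/15)*7 + 4)*(-23/4) = (4/15 + 4)*(-23/4) = (64/15)*(-23/4) = -368/15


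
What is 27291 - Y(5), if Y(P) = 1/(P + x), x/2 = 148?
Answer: 8214590/301 ≈ 27291.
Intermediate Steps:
x = 296 (x = 2*148 = 296)
Y(P) = 1/(296 + P) (Y(P) = 1/(P + 296) = 1/(296 + P))
27291 - Y(5) = 27291 - 1/(296 + 5) = 27291 - 1/301 = 8214590/301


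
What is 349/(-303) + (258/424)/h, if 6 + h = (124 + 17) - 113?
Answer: -1588649/1413192 ≈ -1.1242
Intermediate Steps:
h = 22 (h = -6 + ((124 + 17) - 113) = -6 + (141 - 113) = -6 + 28 = 22)
349/(-303) + (258/424)/h = 349/(-303) + (258/424)/22 = 349*(-1/303) + (258*(1/424))*(1/22) = -349/303 + (129/212)*(1/22) = -349/303 + 129/4664 = -1588649/1413192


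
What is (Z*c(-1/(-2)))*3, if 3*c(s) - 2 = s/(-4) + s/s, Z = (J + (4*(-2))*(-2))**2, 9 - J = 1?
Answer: 1656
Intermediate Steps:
J = 8 (J = 9 - 1*1 = 9 - 1 = 8)
Z = 576 (Z = (8 + (4*(-2))*(-2))**2 = (8 - 8*(-2))**2 = (8 + 16)**2 = 24**2 = 576)
c(s) = 1 - s/12 (c(s) = 2/3 + (s/(-4) + s/s)/3 = 2/3 + (s*(-1/4) + 1)/3 = 2/3 + (-s/4 + 1)/3 = 2/3 + (1 - s/4)/3 = 2/3 + (1/3 - s/12) = 1 - s/12)
(Z*c(-1/(-2)))*3 = (576*(1 - (-1)/(12*(-2))))*3 = (576*(1 - (-1)*(-1)/(12*2)))*3 = (576*(1 - 1/12*1/2))*3 = (576*(1 - 1/24))*3 = (576*(23/24))*3 = 552*3 = 1656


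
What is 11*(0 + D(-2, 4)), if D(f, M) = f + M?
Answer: 22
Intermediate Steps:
D(f, M) = M + f
11*(0 + D(-2, 4)) = 11*(0 + (4 - 2)) = 11*(0 + 2) = 11*2 = 22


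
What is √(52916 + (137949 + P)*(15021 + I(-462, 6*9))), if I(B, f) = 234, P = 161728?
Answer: √4571625551 ≈ 67614.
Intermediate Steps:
√(52916 + (137949 + P)*(15021 + I(-462, 6*9))) = √(52916 + (137949 + 161728)*(15021 + 234)) = √(52916 + 299677*15255) = √(52916 + 4571572635) = √4571625551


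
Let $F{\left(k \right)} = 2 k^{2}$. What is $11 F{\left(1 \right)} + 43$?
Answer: $65$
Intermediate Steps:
$11 F{\left(1 \right)} + 43 = 11 \cdot 2 \cdot 1^{2} + 43 = 11 \cdot 2 \cdot 1 + 43 = 11 \cdot 2 + 43 = 22 + 43 = 65$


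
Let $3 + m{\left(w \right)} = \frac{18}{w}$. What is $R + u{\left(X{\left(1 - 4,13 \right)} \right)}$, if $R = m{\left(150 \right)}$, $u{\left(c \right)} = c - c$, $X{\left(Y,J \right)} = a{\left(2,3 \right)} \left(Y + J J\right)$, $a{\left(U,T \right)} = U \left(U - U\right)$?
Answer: $- \frac{72}{25} \approx -2.88$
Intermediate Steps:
$m{\left(w \right)} = -3 + \frac{18}{w}$
$a{\left(U,T \right)} = 0$ ($a{\left(U,T \right)} = U 0 = 0$)
$X{\left(Y,J \right)} = 0$ ($X{\left(Y,J \right)} = 0 \left(Y + J J\right) = 0 \left(Y + J^{2}\right) = 0$)
$u{\left(c \right)} = 0$
$R = - \frac{72}{25}$ ($R = -3 + \frac{18}{150} = -3 + 18 \cdot \frac{1}{150} = -3 + \frac{3}{25} = - \frac{72}{25} \approx -2.88$)
$R + u{\left(X{\left(1 - 4,13 \right)} \right)} = - \frac{72}{25} + 0 = - \frac{72}{25}$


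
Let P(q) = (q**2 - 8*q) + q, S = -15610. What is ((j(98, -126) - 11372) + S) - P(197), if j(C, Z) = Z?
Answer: -64538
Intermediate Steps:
P(q) = q**2 - 7*q
((j(98, -126) - 11372) + S) - P(197) = ((-126 - 11372) - 15610) - 197*(-7 + 197) = (-11498 - 15610) - 197*190 = -27108 - 1*37430 = -27108 - 37430 = -64538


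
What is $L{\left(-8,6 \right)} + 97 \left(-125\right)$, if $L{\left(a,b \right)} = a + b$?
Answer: $-12127$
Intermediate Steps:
$L{\left(-8,6 \right)} + 97 \left(-125\right) = \left(-8 + 6\right) + 97 \left(-125\right) = -2 - 12125 = -12127$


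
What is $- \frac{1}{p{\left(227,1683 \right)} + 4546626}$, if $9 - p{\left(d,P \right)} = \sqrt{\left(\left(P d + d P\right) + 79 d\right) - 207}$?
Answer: $- \frac{4546635}{20671889041417} - \frac{4 \sqrt{48863}}{20671889041417} \approx -2.1999 \cdot 10^{-7}$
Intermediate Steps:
$p{\left(d,P \right)} = 9 - \sqrt{-207 + 79 d + 2 P d}$ ($p{\left(d,P \right)} = 9 - \sqrt{\left(\left(P d + d P\right) + 79 d\right) - 207} = 9 - \sqrt{\left(\left(P d + P d\right) + 79 d\right) - 207} = 9 - \sqrt{\left(2 P d + 79 d\right) - 207} = 9 - \sqrt{\left(79 d + 2 P d\right) - 207} = 9 - \sqrt{-207 + 79 d + 2 P d}$)
$- \frac{1}{p{\left(227,1683 \right)} + 4546626} = - \frac{1}{\left(9 - \sqrt{-207 + 79 \cdot 227 + 2 \cdot 1683 \cdot 227}\right) + 4546626} = - \frac{1}{\left(9 - \sqrt{-207 + 17933 + 764082}\right) + 4546626} = - \frac{1}{\left(9 - \sqrt{781808}\right) + 4546626} = - \frac{1}{\left(9 - 4 \sqrt{48863}\right) + 4546626} = - \frac{1}{4546635 - 4 \sqrt{48863}}$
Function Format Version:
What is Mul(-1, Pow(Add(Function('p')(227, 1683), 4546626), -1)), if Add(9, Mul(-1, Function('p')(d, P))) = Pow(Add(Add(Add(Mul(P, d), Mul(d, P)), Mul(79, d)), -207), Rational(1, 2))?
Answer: Add(Rational(-4546635, 20671889041417), Mul(Rational(-4, 20671889041417), Pow(48863, Rational(1, 2)))) ≈ -2.1999e-7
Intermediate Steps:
Function('p')(d, P) = Add(9, Mul(-1, Pow(Add(-207, Mul(79, d), Mul(2, P, d)), Rational(1, 2)))) (Function('p')(d, P) = Add(9, Mul(-1, Pow(Add(Add(Add(Mul(P, d), Mul(d, P)), Mul(79, d)), -207), Rational(1, 2)))) = Add(9, Mul(-1, Pow(Add(Add(Add(Mul(P, d), Mul(P, d)), Mul(79, d)), -207), Rational(1, 2)))) = Add(9, Mul(-1, Pow(Add(Add(Mul(2, P, d), Mul(79, d)), -207), Rational(1, 2)))) = Add(9, Mul(-1, Pow(Add(Add(Mul(79, d), Mul(2, P, d)), -207), Rational(1, 2)))) = Add(9, Mul(-1, Pow(Add(-207, Mul(79, d), Mul(2, P, d)), Rational(1, 2)))))
Mul(-1, Pow(Add(Function('p')(227, 1683), 4546626), -1)) = Mul(-1, Pow(Add(Add(9, Mul(-1, Pow(Add(-207, Mul(79, 227), Mul(2, 1683, 227)), Rational(1, 2)))), 4546626), -1)) = Mul(-1, Pow(Add(Add(9, Mul(-1, Pow(Add(-207, 17933, 764082), Rational(1, 2)))), 4546626), -1)) = Mul(-1, Pow(Add(Add(9, Mul(-1, Pow(781808, Rational(1, 2)))), 4546626), -1)) = Mul(-1, Pow(Add(Add(9, Mul(-1, Mul(4, Pow(48863, Rational(1, 2))))), 4546626), -1)) = Mul(-1, Pow(Add(Add(9, Mul(-4, Pow(48863, Rational(1, 2)))), 4546626), -1)) = Mul(-1, Pow(Add(4546635, Mul(-4, Pow(48863, Rational(1, 2)))), -1))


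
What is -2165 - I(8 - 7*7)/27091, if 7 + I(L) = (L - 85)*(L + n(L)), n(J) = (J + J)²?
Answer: -57809950/27091 ≈ -2133.9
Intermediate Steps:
n(J) = 4*J² (n(J) = (2*J)² = 4*J²)
I(L) = -7 + (-85 + L)*(L + 4*L²) (I(L) = -7 + (L - 85)*(L + 4*L²) = -7 + (-85 + L)*(L + 4*L²))
-2165 - I(8 - 7*7)/27091 = -2165 - (-7 - 339*(8 - 7*7)² - 85*(8 - 7*7) + 4*(8 - 7*7)³)/27091 = -2165 - (-7 - 339*(8 - 49)² - 85*(8 - 49) + 4*(8 - 49)³)/27091 = -2165 - (-7 - 339*(-41)² - 85*(-41) + 4*(-41)³)/27091 = -2165 - (-7 - 339*1681 + 3485 + 4*(-68921))/27091 = -2165 - (-7 - 569859 + 3485 - 275684)/27091 = -2165 - (-842065)/27091 = -2165 - 1*(-842065/27091) = -2165 + 842065/27091 = -57809950/27091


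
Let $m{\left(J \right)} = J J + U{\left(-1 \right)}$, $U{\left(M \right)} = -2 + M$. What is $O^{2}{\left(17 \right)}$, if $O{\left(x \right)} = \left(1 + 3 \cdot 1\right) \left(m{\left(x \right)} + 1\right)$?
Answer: $1317904$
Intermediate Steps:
$m{\left(J \right)} = -3 + J^{2}$ ($m{\left(J \right)} = J J - 3 = J^{2} - 3 = -3 + J^{2}$)
$O{\left(x \right)} = -8 + 4 x^{2}$ ($O{\left(x \right)} = \left(1 + 3 \cdot 1\right) \left(\left(-3 + x^{2}\right) + 1\right) = \left(1 + 3\right) \left(-2 + x^{2}\right) = 4 \left(-2 + x^{2}\right) = -8 + 4 x^{2}$)
$O^{2}{\left(17 \right)} = \left(-8 + 4 \cdot 17^{2}\right)^{2} = \left(-8 + 4 \cdot 289\right)^{2} = \left(-8 + 1156\right)^{2} = 1148^{2} = 1317904$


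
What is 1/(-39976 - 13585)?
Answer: -1/53561 ≈ -1.8670e-5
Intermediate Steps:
1/(-39976 - 13585) = 1/(-53561) = -1/53561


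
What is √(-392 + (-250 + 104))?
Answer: I*√538 ≈ 23.195*I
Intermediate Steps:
√(-392 + (-250 + 104)) = √(-392 - 146) = √(-538) = I*√538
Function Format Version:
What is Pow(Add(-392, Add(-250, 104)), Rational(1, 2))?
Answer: Mul(I, Pow(538, Rational(1, 2))) ≈ Mul(23.195, I)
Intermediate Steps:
Pow(Add(-392, Add(-250, 104)), Rational(1, 2)) = Pow(Add(-392, -146), Rational(1, 2)) = Pow(-538, Rational(1, 2)) = Mul(I, Pow(538, Rational(1, 2)))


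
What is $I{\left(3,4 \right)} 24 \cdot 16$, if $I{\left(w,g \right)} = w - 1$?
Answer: $768$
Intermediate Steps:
$I{\left(w,g \right)} = -1 + w$
$I{\left(3,4 \right)} 24 \cdot 16 = \left(-1 + 3\right) 24 \cdot 16 = 2 \cdot 24 \cdot 16 = 48 \cdot 16 = 768$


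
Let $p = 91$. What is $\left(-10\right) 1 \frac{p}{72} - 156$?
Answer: $- \frac{6071}{36} \approx -168.64$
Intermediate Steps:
$\left(-10\right) 1 \frac{p}{72} - 156 = \left(-10\right) 1 \cdot \frac{91}{72} - 156 = - 10 \cdot 91 \cdot \frac{1}{72} - 156 = \left(-10\right) \frac{91}{72} - 156 = - \frac{455}{36} - 156 = - \frac{6071}{36}$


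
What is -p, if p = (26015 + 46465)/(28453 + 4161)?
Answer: -36240/16307 ≈ -2.2224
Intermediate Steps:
p = 36240/16307 (p = 72480/32614 = 72480*(1/32614) = 36240/16307 ≈ 2.2224)
-p = -1*36240/16307 = -36240/16307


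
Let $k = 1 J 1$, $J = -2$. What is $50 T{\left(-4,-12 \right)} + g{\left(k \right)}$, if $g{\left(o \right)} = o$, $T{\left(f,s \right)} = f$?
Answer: $-202$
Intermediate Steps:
$k = -2$ ($k = 1 \left(-2\right) 1 = \left(-2\right) 1 = -2$)
$50 T{\left(-4,-12 \right)} + g{\left(k \right)} = 50 \left(-4\right) - 2 = -200 - 2 = -202$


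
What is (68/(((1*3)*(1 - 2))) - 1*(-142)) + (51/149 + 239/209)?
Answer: 11287288/93423 ≈ 120.82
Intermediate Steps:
(68/(((1*3)*(1 - 2))) - 1*(-142)) + (51/149 + 239/209) = (68/((3*(-1))) + 142) + (51*(1/149) + 239*(1/209)) = (68/(-3) + 142) + (51/149 + 239/209) = (68*(-1/3) + 142) + 46270/31141 = (-68/3 + 142) + 46270/31141 = 358/3 + 46270/31141 = 11287288/93423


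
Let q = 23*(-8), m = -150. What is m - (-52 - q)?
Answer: -282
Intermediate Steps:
q = -184
m - (-52 - q) = -150 - (-52 - 1*(-184)) = -150 - (-52 + 184) = -150 - 1*132 = -150 - 132 = -282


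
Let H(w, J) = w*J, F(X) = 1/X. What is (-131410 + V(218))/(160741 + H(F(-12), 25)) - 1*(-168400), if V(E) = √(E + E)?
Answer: 324819625880/1928867 + 24*√109/1928867 ≈ 1.6840e+5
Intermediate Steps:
V(E) = √2*√E (V(E) = √(2*E) = √2*√E)
H(w, J) = J*w
(-131410 + V(218))/(160741 + H(F(-12), 25)) - 1*(-168400) = (-131410 + √2*√218)/(160741 + 25/(-12)) - 1*(-168400) = (-131410 + 2*√109)/(160741 + 25*(-1/12)) + 168400 = (-131410 + 2*√109)/(160741 - 25/12) + 168400 = (-131410 + 2*√109)/(1928867/12) + 168400 = (-131410 + 2*√109)*(12/1928867) + 168400 = (-1576920/1928867 + 24*√109/1928867) + 168400 = 324819625880/1928867 + 24*√109/1928867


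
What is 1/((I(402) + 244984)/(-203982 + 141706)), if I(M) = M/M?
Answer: -62276/244985 ≈ -0.25420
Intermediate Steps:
I(M) = 1
1/((I(402) + 244984)/(-203982 + 141706)) = 1/((1 + 244984)/(-203982 + 141706)) = 1/(244985/(-62276)) = 1/(244985*(-1/62276)) = 1/(-244985/62276) = -62276/244985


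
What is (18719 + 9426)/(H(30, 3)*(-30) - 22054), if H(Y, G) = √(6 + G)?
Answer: -28145/22144 ≈ -1.2710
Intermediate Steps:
(18719 + 9426)/(H(30, 3)*(-30) - 22054) = (18719 + 9426)/(√(6 + 3)*(-30) - 22054) = 28145/(√9*(-30) - 22054) = 28145/(3*(-30) - 22054) = 28145/(-90 - 22054) = 28145/(-22144) = 28145*(-1/22144) = -28145/22144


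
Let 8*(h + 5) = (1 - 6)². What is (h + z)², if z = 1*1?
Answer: 49/64 ≈ 0.76563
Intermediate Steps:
h = -15/8 (h = -5 + (1 - 6)²/8 = -5 + (⅛)*(-5)² = -5 + (⅛)*25 = -5 + 25/8 = -15/8 ≈ -1.8750)
z = 1
(h + z)² = (-15/8 + 1)² = (-7/8)² = 49/64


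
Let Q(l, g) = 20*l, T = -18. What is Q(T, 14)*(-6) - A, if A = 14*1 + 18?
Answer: 2128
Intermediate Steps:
A = 32 (A = 14 + 18 = 32)
Q(T, 14)*(-6) - A = (20*(-18))*(-6) - 1*32 = -360*(-6) - 32 = 2160 - 32 = 2128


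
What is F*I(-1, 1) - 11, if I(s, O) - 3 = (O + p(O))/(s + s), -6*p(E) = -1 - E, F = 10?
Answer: 37/3 ≈ 12.333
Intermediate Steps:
p(E) = 1/6 + E/6 (p(E) = -(-1 - E)/6 = 1/6 + E/6)
I(s, O) = 3 + (1/6 + 7*O/6)/(2*s) (I(s, O) = 3 + (O + (1/6 + O/6))/(s + s) = 3 + (1/6 + 7*O/6)/((2*s)) = 3 + (1/6 + 7*O/6)*(1/(2*s)) = 3 + (1/6 + 7*O/6)/(2*s))
F*I(-1, 1) - 11 = 10*((1/12)*(1 + 7*1 + 36*(-1))/(-1)) - 11 = 10*((1/12)*(-1)*(1 + 7 - 36)) - 11 = 10*((1/12)*(-1)*(-28)) - 11 = 10*(7/3) - 11 = 70/3 - 11 = 37/3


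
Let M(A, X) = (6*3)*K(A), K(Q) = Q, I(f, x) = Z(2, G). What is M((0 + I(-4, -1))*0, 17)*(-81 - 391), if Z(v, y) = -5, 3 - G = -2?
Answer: 0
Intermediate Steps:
G = 5 (G = 3 - 1*(-2) = 3 + 2 = 5)
I(f, x) = -5
M(A, X) = 18*A (M(A, X) = (6*3)*A = 18*A)
M((0 + I(-4, -1))*0, 17)*(-81 - 391) = (18*((0 - 5)*0))*(-81 - 391) = (18*(-5*0))*(-472) = (18*0)*(-472) = 0*(-472) = 0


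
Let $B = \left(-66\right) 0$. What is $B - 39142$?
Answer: $-39142$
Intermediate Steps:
$B = 0$
$B - 39142 = 0 - 39142 = -39142$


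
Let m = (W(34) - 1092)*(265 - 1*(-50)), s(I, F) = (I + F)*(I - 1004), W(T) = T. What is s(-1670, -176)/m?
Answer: -352586/23805 ≈ -14.811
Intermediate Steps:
s(I, F) = (-1004 + I)*(F + I) (s(I, F) = (F + I)*(-1004 + I) = (-1004 + I)*(F + I))
m = -333270 (m = (34 - 1092)*(265 - 1*(-50)) = -1058*(265 + 50) = -1058*315 = -333270)
s(-1670, -176)/m = ((-1670)**2 - 1004*(-176) - 1004*(-1670) - 176*(-1670))/(-333270) = (2788900 + 176704 + 1676680 + 293920)*(-1/333270) = 4936204*(-1/333270) = -352586/23805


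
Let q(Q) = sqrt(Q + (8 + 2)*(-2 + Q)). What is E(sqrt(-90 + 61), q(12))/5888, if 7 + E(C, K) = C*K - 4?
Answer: -11/5888 + I*sqrt(203)/1472 ≈ -0.0018682 + 0.0096792*I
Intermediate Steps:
q(Q) = sqrt(-20 + 11*Q) (q(Q) = sqrt(Q + 10*(-2 + Q)) = sqrt(Q + (-20 + 10*Q)) = sqrt(-20 + 11*Q))
E(C, K) = -11 + C*K (E(C, K) = -7 + (C*K - 4) = -7 + (-4 + C*K) = -11 + C*K)
E(sqrt(-90 + 61), q(12))/5888 = (-11 + sqrt(-90 + 61)*sqrt(-20 + 11*12))/5888 = (-11 + sqrt(-29)*sqrt(-20 + 132))*(1/5888) = (-11 + (I*sqrt(29))*sqrt(112))*(1/5888) = (-11 + (I*sqrt(29))*(4*sqrt(7)))*(1/5888) = (-11 + 4*I*sqrt(203))*(1/5888) = -11/5888 + I*sqrt(203)/1472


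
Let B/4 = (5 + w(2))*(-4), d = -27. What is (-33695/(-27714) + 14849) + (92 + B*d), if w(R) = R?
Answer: 497915705/27714 ≈ 17966.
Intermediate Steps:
B = -112 (B = 4*((5 + 2)*(-4)) = 4*(7*(-4)) = 4*(-28) = -112)
(-33695/(-27714) + 14849) + (92 + B*d) = (-33695/(-27714) + 14849) + (92 - 112*(-27)) = (-33695*(-1/27714) + 14849) + (92 + 3024) = (33695/27714 + 14849) + 3116 = 411558881/27714 + 3116 = 497915705/27714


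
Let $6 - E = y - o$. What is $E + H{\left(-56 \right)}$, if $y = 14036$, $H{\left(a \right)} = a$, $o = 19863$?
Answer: $5777$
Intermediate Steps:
$E = 5833$ ($E = 6 - \left(14036 - 19863\right) = 6 - -5827 = 6 + 5827 = 5833$)
$E + H{\left(-56 \right)} = 5833 - 56 = 5777$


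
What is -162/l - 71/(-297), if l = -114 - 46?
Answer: 29737/23760 ≈ 1.2516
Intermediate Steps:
l = -160
-162/l - 71/(-297) = -162/(-160) - 71/(-297) = -162*(-1/160) - 71*(-1/297) = 81/80 + 71/297 = 29737/23760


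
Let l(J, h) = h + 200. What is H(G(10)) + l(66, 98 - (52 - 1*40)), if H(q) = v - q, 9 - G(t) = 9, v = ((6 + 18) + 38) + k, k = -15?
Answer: 333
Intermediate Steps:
v = 47 (v = ((6 + 18) + 38) - 15 = (24 + 38) - 15 = 62 - 15 = 47)
G(t) = 0 (G(t) = 9 - 1*9 = 9 - 9 = 0)
l(J, h) = 200 + h
H(q) = 47 - q
H(G(10)) + l(66, 98 - (52 - 1*40)) = (47 - 1*0) + (200 + (98 - (52 - 1*40))) = (47 + 0) + (200 + (98 - (52 - 40))) = 47 + (200 + (98 - 1*12)) = 47 + (200 + (98 - 12)) = 47 + (200 + 86) = 47 + 286 = 333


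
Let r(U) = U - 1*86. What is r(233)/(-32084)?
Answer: -147/32084 ≈ -0.0045817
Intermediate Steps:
r(U) = -86 + U (r(U) = U - 86 = -86 + U)
r(233)/(-32084) = (-86 + 233)/(-32084) = 147*(-1/32084) = -147/32084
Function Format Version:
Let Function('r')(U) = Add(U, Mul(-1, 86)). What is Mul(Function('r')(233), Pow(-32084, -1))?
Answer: Rational(-147, 32084) ≈ -0.0045817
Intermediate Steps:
Function('r')(U) = Add(-86, U) (Function('r')(U) = Add(U, -86) = Add(-86, U))
Mul(Function('r')(233), Pow(-32084, -1)) = Mul(Add(-86, 233), Pow(-32084, -1)) = Mul(147, Rational(-1, 32084)) = Rational(-147, 32084)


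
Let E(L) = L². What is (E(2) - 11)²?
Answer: 49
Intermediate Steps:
(E(2) - 11)² = (2² - 11)² = (4 - 11)² = (-7)² = 49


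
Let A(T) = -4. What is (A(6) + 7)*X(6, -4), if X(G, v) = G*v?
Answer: -72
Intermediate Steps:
(A(6) + 7)*X(6, -4) = (-4 + 7)*(6*(-4)) = 3*(-24) = -72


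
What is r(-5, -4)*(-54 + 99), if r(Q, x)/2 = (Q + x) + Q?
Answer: -1260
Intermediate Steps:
r(Q, x) = 2*x + 4*Q (r(Q, x) = 2*((Q + x) + Q) = 2*(x + 2*Q) = 2*x + 4*Q)
r(-5, -4)*(-54 + 99) = (2*(-4) + 4*(-5))*(-54 + 99) = (-8 - 20)*45 = -28*45 = -1260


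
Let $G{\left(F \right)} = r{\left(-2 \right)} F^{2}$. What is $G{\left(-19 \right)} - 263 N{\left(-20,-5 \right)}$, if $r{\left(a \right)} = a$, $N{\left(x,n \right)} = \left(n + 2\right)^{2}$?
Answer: $-3089$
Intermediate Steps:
$N{\left(x,n \right)} = \left(2 + n\right)^{2}$
$G{\left(F \right)} = - 2 F^{2}$
$G{\left(-19 \right)} - 263 N{\left(-20,-5 \right)} = - 2 \left(-19\right)^{2} - 263 \left(2 - 5\right)^{2} = \left(-2\right) 361 - 263 \left(-3\right)^{2} = -722 - 2367 = -3089$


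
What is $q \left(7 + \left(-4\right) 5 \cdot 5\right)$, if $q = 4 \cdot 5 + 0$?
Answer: $-1860$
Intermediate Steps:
$q = 20$ ($q = 20 + 0 = 20$)
$q \left(7 + \left(-4\right) 5 \cdot 5\right) = 20 \left(7 + \left(-4\right) 5 \cdot 5\right) = 20 \left(7 - 100\right) = 20 \left(-93\right) = -1860$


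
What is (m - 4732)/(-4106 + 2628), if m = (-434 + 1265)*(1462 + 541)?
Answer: -1659761/1478 ≈ -1123.0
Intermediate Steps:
m = 1664493 (m = 831*2003 = 1664493)
(m - 4732)/(-4106 + 2628) = (1664493 - 4732)/(-4106 + 2628) = 1659761/(-1478) = 1659761*(-1/1478) = -1659761/1478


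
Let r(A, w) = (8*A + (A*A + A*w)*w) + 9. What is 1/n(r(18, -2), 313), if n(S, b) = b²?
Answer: 1/97969 ≈ 1.0207e-5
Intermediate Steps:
r(A, w) = 9 + 8*A + w*(A² + A*w) (r(A, w) = (8*A + (A² + A*w)*w) + 9 = (8*A + w*(A² + A*w)) + 9 = 9 + 8*A + w*(A² + A*w))
1/n(r(18, -2), 313) = 1/(313²) = 1/97969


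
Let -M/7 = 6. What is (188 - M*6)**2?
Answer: 193600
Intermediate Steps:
M = -42 (M = -7*6 = -42)
(188 - M*6)**2 = (188 - 1*(-42)*6)**2 = (188 + 42*6)**2 = (188 + 252)**2 = 440**2 = 193600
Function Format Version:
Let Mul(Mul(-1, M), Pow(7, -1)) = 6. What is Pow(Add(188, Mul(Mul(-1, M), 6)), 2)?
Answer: 193600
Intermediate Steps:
M = -42 (M = Mul(-7, 6) = -42)
Pow(Add(188, Mul(Mul(-1, M), 6)), 2) = Pow(Add(188, Mul(Mul(-1, -42), 6)), 2) = Pow(Add(188, Mul(42, 6)), 2) = Pow(Add(188, 252), 2) = Pow(440, 2) = 193600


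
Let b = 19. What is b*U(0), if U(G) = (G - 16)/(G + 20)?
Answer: -76/5 ≈ -15.200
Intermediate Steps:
U(G) = (-16 + G)/(20 + G)
b*U(0) = 19*((-16 + 0)/(20 + 0)) = 19*(-16/20) = 19*((1/20)*(-16)) = 19*(-4/5) = -76/5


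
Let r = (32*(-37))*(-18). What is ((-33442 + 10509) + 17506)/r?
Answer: -603/2368 ≈ -0.25465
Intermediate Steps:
r = 21312 (r = -1184*(-18) = 21312)
((-33442 + 10509) + 17506)/r = ((-33442 + 10509) + 17506)/21312 = (-22933 + 17506)*(1/21312) = -5427*1/21312 = -603/2368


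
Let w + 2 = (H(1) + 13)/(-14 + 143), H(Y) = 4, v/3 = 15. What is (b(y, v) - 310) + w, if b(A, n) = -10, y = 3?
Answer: -41521/129 ≈ -321.87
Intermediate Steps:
v = 45 (v = 3*15 = 45)
w = -241/129 (w = -2 + (4 + 13)/(-14 + 143) = -2 + 17/129 = -241/129 ≈ -1.8682)
(b(y, v) - 310) + w = (-10 - 310) - 241/129 = -320 - 241/129 = -41521/129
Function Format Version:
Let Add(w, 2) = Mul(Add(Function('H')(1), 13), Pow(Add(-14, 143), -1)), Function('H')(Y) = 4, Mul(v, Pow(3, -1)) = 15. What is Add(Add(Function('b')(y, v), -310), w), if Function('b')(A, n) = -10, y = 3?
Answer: Rational(-41521, 129) ≈ -321.87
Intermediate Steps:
v = 45 (v = Mul(3, 15) = 45)
w = Rational(-241, 129) (w = Add(-2, Mul(Add(4, 13), Pow(Add(-14, 143), -1))) = Add(-2, Mul(17, Pow(129, -1))) = Add(-2, Mul(17, Rational(1, 129))) = Add(-2, Rational(17, 129)) = Rational(-241, 129) ≈ -1.8682)
Add(Add(Function('b')(y, v), -310), w) = Add(Add(-10, -310), Rational(-241, 129)) = Add(-320, Rational(-241, 129)) = Rational(-41521, 129)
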